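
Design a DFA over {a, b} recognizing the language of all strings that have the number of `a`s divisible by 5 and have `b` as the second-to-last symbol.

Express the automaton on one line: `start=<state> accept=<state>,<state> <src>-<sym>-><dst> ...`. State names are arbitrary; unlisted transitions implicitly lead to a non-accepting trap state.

start=S0 accept=S6,S21 S0-a->S1 S0-b->S2 S1-a->S3 S1-b->S4 S2-a->S5 S2-b->S6 S3-a->S7 S3-b->S8 S4-a->S9 S4-b->S10 S5-a->S3 S5-b->S4 S6-a->S5 S6-b->S6 S7-a->S11 S7-b->S12 S8-a->S13 S8-b->S14 S9-a->S7 S9-b->S8 S10-a->S9 S10-b->S10 S11-a->S15 S11-b->S16 S12-a->S17 S12-b->S18 S13-a->S11 S13-b->S12 S14-a->S13 S14-b->S14 S15-a->S19 S15-b->S20 S16-a->S21 S16-b->S22 S17-a->S15 S17-b->S16 S18-a->S17 S18-b->S18 S19-a->S3 S19-b->S4 S20-a->S5 S20-b->S6 S21-a->S19 S21-b->S20 S22-a->S21 S22-b->S22

Run two small machines in parallel and take their product. One (5 states) tracks the count of `a`s modulo 5; the other (7 states) tracks the last 2 symbols read. Each combined state is a pair, one component from each; accept when both components accept.
A 23-state machine:
          a    b  
>  S0     S1   S2 
   S1     S3   S4 
   S2     S5   S6 
   S3     S7   S8 
   S4     S9  S10 
   S5     S3   S4 
 * S6     S5   S6 
   S7    S11  S12 
   S8    S13  S14 
   S9     S7   S8 
   S10    S9  S10 
   S11   S15  S16 
   S12   S17  S18 
   S13   S11  S12 
   S14   S13  S14 
   S15   S19  S20 
   S16   S21  S22 
   S17   S15  S16 
   S18   S17  S18 
   S19    S3   S4 
   S20    S5   S6 
 * S21   S19  S20 
   S22   S21  S22 
(> = start, * = accepting)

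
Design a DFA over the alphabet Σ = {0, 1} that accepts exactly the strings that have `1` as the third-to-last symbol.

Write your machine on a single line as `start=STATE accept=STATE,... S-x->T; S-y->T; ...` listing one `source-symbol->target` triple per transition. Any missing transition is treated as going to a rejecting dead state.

start=s0; accept=s11,s12,s13,s14; s0-0->s1; s0-1->s2; s1-0->s3; s1-1->s4; s2-0->s5; s2-1->s6; s3-0->s7; s3-1->s8; s4-0->s9; s4-1->s10; s5-0->s11; s5-1->s12; s6-0->s13; s6-1->s14; s7-0->s7; s7-1->s8; s8-0->s9; s8-1->s10; s9-0->s11; s9-1->s12; s10-0->s13; s10-1->s14; s11-0->s7; s11-1->s8; s12-0->s9; s12-1->s10; s13-0->s11; s13-1->s12; s14-0->s13; s14-1->s14

Because acceptance depends on a position counted from the end, the machine has to buffer the most recent 3 symbols. Make each state the string of the last up-to-3 symbols read; on input `x` shift the window left and append `x`. Accept when the buffered window has length 3 and begins with `1`.
15 states suffice.
          0    1  
>  s0     s1   s2 
   s1     s3   s4 
   s2     s5   s6 
   s3     s7   s8 
   s4     s9  s10 
   s5    s11  s12 
   s6    s13  s14 
   s7     s7   s8 
   s8     s9  s10 
   s9    s11  s12 
   s10   s13  s14 
 * s11    s7   s8 
 * s12    s9  s10 
 * s13   s11  s12 
 * s14   s13  s14 
(> = start, * = accepting)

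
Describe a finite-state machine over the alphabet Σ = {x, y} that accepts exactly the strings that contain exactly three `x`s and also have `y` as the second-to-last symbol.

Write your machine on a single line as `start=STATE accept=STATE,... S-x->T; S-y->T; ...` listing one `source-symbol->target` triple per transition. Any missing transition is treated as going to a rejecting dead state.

Build one automaton per condition and run them in lockstep. The first has 5 states tracking the count of `x`s, saturating at 4; the second has 7 states tracking the last 2 symbols read. A product state is a pair (one from each), accepting exactly when both do.
          x    y  
>  q0     q1   q2 
   q1     q3   q4 
   q2     q5   q6 
   q3     q7   q8 
   q4     q9  q10 
   q5     q3   q4 
   q6     q5   q6 
   q7    q11  q12 
   q8    q13  q14 
   q9     q7   q8 
   q10    q9  q10 
   q11   q11  q15 
   q12   q16  q17 
 * q13   q11  q12 
   q14   q13  q14 
   q15   q16  q18 
   q16   q11  q15 
 * q17   q16  q17 
   q18   q16  q18 
(> = start, * = accepting)

start=q0; accept=q13,q17; q0-x->q1; q0-y->q2; q1-x->q3; q1-y->q4; q2-x->q5; q2-y->q6; q3-x->q7; q3-y->q8; q4-x->q9; q4-y->q10; q5-x->q3; q5-y->q4; q6-x->q5; q6-y->q6; q7-x->q11; q7-y->q12; q8-x->q13; q8-y->q14; q9-x->q7; q9-y->q8; q10-x->q9; q10-y->q10; q11-x->q11; q11-y->q15; q12-x->q16; q12-y->q17; q13-x->q11; q13-y->q12; q14-x->q13; q14-y->q14; q15-x->q16; q15-y->q18; q16-x->q11; q16-y->q15; q17-x->q16; q17-y->q17; q18-x->q16; q18-y->q18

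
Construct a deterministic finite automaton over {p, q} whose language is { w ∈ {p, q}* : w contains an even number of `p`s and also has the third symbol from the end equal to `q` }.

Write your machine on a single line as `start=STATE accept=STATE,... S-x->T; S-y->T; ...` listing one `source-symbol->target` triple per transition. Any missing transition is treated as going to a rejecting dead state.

start=s0; accept=s8,s9,s10,s11; s0-p->s1; s0-q->s2; s1-p->s0; s1-q->s3; s2-p->s4; s2-q->s5; s3-p->s6; s3-q->s7; s4-p->s8; s4-q->s3; s5-p->s4; s5-q->s9; s6-p->s1; s6-q->s10; s7-p->s11; s7-q->s7; s8-p->s1; s8-q->s2; s9-p->s4; s9-q->s9; s10-p->s4; s10-q->s5; s11-p->s1; s11-q->s10

Run two small machines in parallel and take their product. One (2 states) tracks the count of `p`s modulo 2; the other (15 states) tracks the last 3 symbols read. Each combined state is a pair, one component from each; accept when both components accept. Minimizing collapses redundant product states.
          p    q  
>  s0     s1   s2 
   s1     s0   s3 
   s2     s4   s5 
   s3     s6   s7 
   s4     s8   s3 
   s5     s4   s9 
   s6     s1  s10 
   s7    s11   s7 
 * s8     s1   s2 
 * s9     s4   s9 
 * s10    s4   s5 
 * s11    s1  s10 
(> = start, * = accepting)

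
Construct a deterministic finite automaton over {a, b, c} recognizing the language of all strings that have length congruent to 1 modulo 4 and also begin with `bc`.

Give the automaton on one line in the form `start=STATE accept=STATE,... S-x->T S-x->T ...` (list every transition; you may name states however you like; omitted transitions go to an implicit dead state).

Handle the two conditions separately and then intersect. The first has 4 states tracking the input length modulo 4; the second has 4 states tracking whether the input so far still matches the prefix `bc`. A product state is a pair (one from each), accepting exactly when both do. Minimizing collapses redundant product states.
        a   b   c  
>  S0   S1  S2  S1 
   S1   S1  S1  S1 
   S2   S1  S1  S3 
   S3   S4  S4  S4 
   S4   S5  S5  S5 
   S5   S6  S6  S6 
 * S6   S3  S3  S3 
(> = start, * = accepting)

start=S0 accept=S6 S0-a->S1 S0-b->S2 S0-c->S1 S1-a->S1 S1-b->S1 S1-c->S1 S2-a->S1 S2-b->S1 S2-c->S3 S3-a->S4 S3-b->S4 S3-c->S4 S4-a->S5 S4-b->S5 S4-c->S5 S5-a->S6 S5-b->S6 S5-c->S6 S6-a->S3 S6-b->S3 S6-c->S3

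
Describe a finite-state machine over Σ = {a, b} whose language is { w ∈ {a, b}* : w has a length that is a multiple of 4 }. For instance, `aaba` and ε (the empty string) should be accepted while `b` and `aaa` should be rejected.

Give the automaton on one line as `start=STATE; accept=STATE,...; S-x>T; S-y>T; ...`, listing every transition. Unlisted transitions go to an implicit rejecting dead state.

start=S0; accept=S0; S0-a>S1; S0-b>S1; S1-a>S2; S1-b>S2; S2-a>S3; S2-b>S3; S3-a>S0; S3-b>S0

Only the length mod 4 matters, so use a 4-cycle: from any state, every input symbol moves to the next state, wrapping S3 back to S0. Mark S0 accepting.
        a   b  
>* S0   S1  S1 
   S1   S2  S2 
   S2   S3  S3 
   S3   S0  S0 
(> = start, * = accepting)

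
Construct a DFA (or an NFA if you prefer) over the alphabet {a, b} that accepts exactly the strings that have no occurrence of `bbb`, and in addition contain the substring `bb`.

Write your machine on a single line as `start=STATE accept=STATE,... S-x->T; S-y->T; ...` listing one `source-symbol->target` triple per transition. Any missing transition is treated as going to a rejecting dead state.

start=s0; accept=s2,s3,s5; s0-a->s0; s0-b->s1; s1-a->s0; s1-b->s2; s2-a->s3; s2-b->s4; s3-a->s3; s3-b->s5; s4-a->s4; s4-b->s4; s5-a->s3; s5-b->s2

Build one automaton per condition and run them in lockstep. One (4 states) tracks partial matches of the forbidden pattern `bbb`; the other (3 states) tracks whether and how much of `bb` has been seen. Each combined state is a pair, one component from each; accept when both components accept.
With 6 states:
        a   b  
>  s0   s0  s1 
   s1   s0  s2 
 * s2   s3  s4 
 * s3   s3  s5 
   s4   s4  s4 
 * s5   s3  s2 
(> = start, * = accepting)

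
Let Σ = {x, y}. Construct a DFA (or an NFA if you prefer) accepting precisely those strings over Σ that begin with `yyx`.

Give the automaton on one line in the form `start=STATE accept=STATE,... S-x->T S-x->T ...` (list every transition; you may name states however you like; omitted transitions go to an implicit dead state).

start=s0 accept=s3 s0-x->s4 s0-y->s1 s1-x->s4 s1-y->s2 s2-x->s3 s2-y->s4 s3-x->s3 s3-y->s3 s4-x->s4 s4-y->s4

Walk along `yyx` while the input agrees: from s0 take `y` to s1, and so on. Any deviation drops to the rejecting sink s4. Once s3 is reached the prefix is confirmed and every continuation is accepted.
With 5 states:
        x   y  
>  s0   s4  s1 
   s1   s4  s2 
   s2   s3  s4 
 * s3   s3  s3 
   s4   s4  s4 
(> = start, * = accepting)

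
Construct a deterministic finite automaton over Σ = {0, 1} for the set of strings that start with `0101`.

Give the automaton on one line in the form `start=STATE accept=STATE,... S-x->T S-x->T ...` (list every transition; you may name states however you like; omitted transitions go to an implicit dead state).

start=q0 accept=q4 q0-0->q1 q0-1->q5 q1-0->q5 q1-1->q2 q2-0->q3 q2-1->q5 q3-0->q5 q3-1->q4 q4-0->q4 q4-1->q4 q5-0->q5 q5-1->q5

Check the first 4 symbols one by one: q0 through q3 record how many have matched `0101` so far; any wrong symbol goes to the dead state q5. After all 4 match we enter the accepting sink q4.
A 6-state machine:
        0   1  
>  q0   q1  q5 
   q1   q5  q2 
   q2   q3  q5 
   q3   q5  q4 
 * q4   q4  q4 
   q5   q5  q5 
(> = start, * = accepting)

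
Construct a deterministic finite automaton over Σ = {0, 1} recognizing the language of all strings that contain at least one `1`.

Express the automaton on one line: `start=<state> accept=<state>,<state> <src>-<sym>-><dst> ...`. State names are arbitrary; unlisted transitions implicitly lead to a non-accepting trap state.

start=S0 accept=S1,S2 S0-0->S0 S0-1->S1 S1-0->S1 S1-1->S2 S2-0->S2 S2-1->S2

Only the number of `1`s matters, and only up to 2. Make a chain S0 → S1 → S2 advanced by each `1` (with S2 absorbing); every other symbol self-loops. The accepting set is {S1, S2}.
A 3-state machine:
        0   1  
>  S0   S0  S1 
 * S1   S1  S2 
 * S2   S2  S2 
(> = start, * = accepting)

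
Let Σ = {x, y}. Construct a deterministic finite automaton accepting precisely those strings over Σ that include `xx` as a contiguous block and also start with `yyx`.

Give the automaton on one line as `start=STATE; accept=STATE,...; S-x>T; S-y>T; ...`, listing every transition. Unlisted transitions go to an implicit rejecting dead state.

start=S0; accept=S7; S0-x>S1; S0-y>S2; S1-x>S3; S1-y>S4; S2-x>S1; S2-y>S5; S3-x>S3; S3-y>S3; S4-x>S1; S4-y>S4; S5-x>S6; S5-y>S4; S6-x>S7; S6-y>S8; S7-x>S7; S7-y>S7; S8-x>S6; S8-y>S8

Run two small machines in parallel and take their product. The first has 3 states tracking whether and how much of `xx` has been seen; the second has 5 states tracking whether the input so far still matches the prefix `yyx`. A product state is a pair (one from each), accepting exactly when both do.
A 9-state machine:
        x   y  
>  S0   S1  S2 
   S1   S3  S4 
   S2   S1  S5 
   S3   S3  S3 
   S4   S1  S4 
   S5   S6  S4 
   S6   S7  S8 
 * S7   S7  S7 
   S8   S6  S8 
(> = start, * = accepting)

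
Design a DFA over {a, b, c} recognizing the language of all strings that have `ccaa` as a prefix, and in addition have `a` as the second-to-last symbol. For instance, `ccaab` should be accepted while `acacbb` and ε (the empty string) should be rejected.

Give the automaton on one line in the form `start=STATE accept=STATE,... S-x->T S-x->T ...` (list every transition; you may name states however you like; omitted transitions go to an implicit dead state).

Run two small machines in parallel and take their product. One (6 states) tracks whether the input so far still matches the prefix `ccaa`; the other (13 states) tracks the last 2 symbols read. Each combined state is a pair, one component from each; accept when both components accept. Equivalent product states are then merged.
A 9-state machine:
        a   b   c  
>  q0   q1  q1  q2 
   q1   q1  q1  q1 
   q2   q1  q1  q3 
   q3   q4  q1  q1 
   q4   q5  q1  q1 
 * q5   q5  q6  q6 
 * q6   q7  q8  q8 
   q7   q5  q6  q6 
   q8   q7  q8  q8 
(> = start, * = accepting)

start=q0 accept=q5,q6 q0-a->q1 q0-b->q1 q0-c->q2 q1-a->q1 q1-b->q1 q1-c->q1 q2-a->q1 q2-b->q1 q2-c->q3 q3-a->q4 q3-b->q1 q3-c->q1 q4-a->q5 q4-b->q1 q4-c->q1 q5-a->q5 q5-b->q6 q5-c->q6 q6-a->q7 q6-b->q8 q6-c->q8 q7-a->q5 q7-b->q6 q7-c->q6 q8-a->q7 q8-b->q8 q8-c->q8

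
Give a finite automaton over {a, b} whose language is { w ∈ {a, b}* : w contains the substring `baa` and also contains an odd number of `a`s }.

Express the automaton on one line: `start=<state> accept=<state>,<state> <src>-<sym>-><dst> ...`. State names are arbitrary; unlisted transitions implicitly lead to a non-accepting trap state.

start=q0 accept=q7 q0-a->q1 q0-b->q2 q1-a->q0 q1-b->q3 q2-a->q4 q2-b->q2 q3-a->q5 q3-b->q3 q4-a->q6 q4-b->q3 q5-a->q7 q5-b->q2 q6-a->q7 q6-b->q6 q7-a->q6 q7-b->q7

Handle the two conditions separately and then intersect. One (4 states) tracks whether and how much of `baa` has been seen; the other (2 states) tracks the count of `a`s modulo 2. Each combined state is a pair, one component from each; accept when both components accept.
With 8 states:
        a   b  
>  q0   q1  q2 
   q1   q0  q3 
   q2   q4  q2 
   q3   q5  q3 
   q4   q6  q3 
   q5   q7  q2 
   q6   q7  q6 
 * q7   q6  q7 
(> = start, * = accepting)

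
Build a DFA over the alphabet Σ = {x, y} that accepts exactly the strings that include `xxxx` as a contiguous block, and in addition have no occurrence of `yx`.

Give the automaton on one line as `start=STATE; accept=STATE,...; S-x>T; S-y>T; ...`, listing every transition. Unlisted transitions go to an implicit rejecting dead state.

start=q0; accept=q5,q6; q0-x>q1; q0-y>q2; q1-x>q3; q1-y>q2; q2-x>q2; q2-y>q2; q3-x>q4; q3-y>q2; q4-x>q5; q4-y>q2; q5-x>q5; q5-y>q6; q6-x>q2; q6-y>q6

Run two small machines in parallel and take their product. One (5 states) tracks whether and how much of `xxxx` has been seen; the other (3 states) tracks partial matches of the forbidden pattern `yx`. Each combined state is a pair, one component from each; accept when both components accept. After merging equivalent states the machine shrinks.
7 states suffice.
        x   y  
>  q0   q1  q2 
   q1   q3  q2 
   q2   q2  q2 
   q3   q4  q2 
   q4   q5  q2 
 * q5   q5  q6 
 * q6   q2  q6 
(> = start, * = accepting)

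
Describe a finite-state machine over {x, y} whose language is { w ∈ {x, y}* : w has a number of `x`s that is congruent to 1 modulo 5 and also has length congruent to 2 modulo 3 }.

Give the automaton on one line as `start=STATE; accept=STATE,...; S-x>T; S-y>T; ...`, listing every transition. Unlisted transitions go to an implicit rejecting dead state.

start=s0; accept=s4; s0-x>s1; s0-y>s2; s1-x>s3; s1-y>s4; s2-x>s4; s2-y>s5; s3-x>s6; s3-y>s7; s4-x>s7; s4-y>s8; s5-x>s8; s5-y>s0; s6-x>s9; s6-y>s10; s7-x>s10; s7-y>s11; s8-x>s11; s8-y>s1; s9-x>s5; s9-y>s12; s10-x>s12; s10-y>s13; s11-x>s13; s11-y>s3; s12-x>s0; s12-y>s14; s13-x>s14; s13-y>s6; s14-x>s2; s14-y>s9

Handle the two conditions separately and then intersect. The first has 5 states tracking the count of `x`s modulo 5; the second has 3 states tracking the input length modulo 3. A product state is a pair (one from each), accepting exactly when both do.
With 15 states:
          x    y  
>  s0     s1   s2 
   s1     s3   s4 
   s2     s4   s5 
   s3     s6   s7 
 * s4     s7   s8 
   s5     s8   s0 
   s6     s9  s10 
   s7    s10  s11 
   s8    s11   s1 
   s9     s5  s12 
   s10   s12  s13 
   s11   s13   s3 
   s12    s0  s14 
   s13   s14   s6 
   s14    s2   s9 
(> = start, * = accepting)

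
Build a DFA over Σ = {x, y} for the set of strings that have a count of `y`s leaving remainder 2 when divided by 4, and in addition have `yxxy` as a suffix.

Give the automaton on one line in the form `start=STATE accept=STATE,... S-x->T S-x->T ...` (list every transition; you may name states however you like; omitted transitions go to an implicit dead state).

start=s0 accept=s7 s0-x->s0 s0-y->s1 s1-x->s2 s1-y->s3 s2-x->s4 s2-y->s3 s3-x->s3 s3-y->s5 s4-x->s6 s4-y->s7 s5-x->s5 s5-y->s0 s6-x->s6 s6-y->s3 s7-x->s3 s7-y->s5

Handle the two conditions separately and then intersect. The first has 4 states tracking the count of `y`s modulo 4; the second has 5 states tracking how much of the suffix `yxxy` has currently been matched. A product state is a pair (one from each), accepting exactly when both do. Equivalent product states are then merged.
An 8-state machine:
        x   y  
>  s0   s0  s1 
   s1   s2  s3 
   s2   s4  s3 
   s3   s3  s5 
   s4   s6  s7 
   s5   s5  s0 
   s6   s6  s3 
 * s7   s3  s5 
(> = start, * = accepting)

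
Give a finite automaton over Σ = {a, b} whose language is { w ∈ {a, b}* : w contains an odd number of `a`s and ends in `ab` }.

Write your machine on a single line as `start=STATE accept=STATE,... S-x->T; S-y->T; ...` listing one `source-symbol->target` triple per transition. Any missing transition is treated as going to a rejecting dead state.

Run two small machines in parallel and take their product. The first has 2 states tracking the count of `a`s modulo 2; the second has 3 states tracking how much of the suffix `ab` has currently been matched. A product state is a pair (one from each), accepting exactly when both do. Minimizing collapses redundant product states.
A 4-state machine:
        a   b  
>  q0   q1  q0 
   q1   q0  q2 
 * q2   q0  q3 
   q3   q0  q3 
(> = start, * = accepting)

start=q0; accept=q2; q0-a->q1; q0-b->q0; q1-a->q0; q1-b->q2; q2-a->q0; q2-b->q3; q3-a->q0; q3-b->q3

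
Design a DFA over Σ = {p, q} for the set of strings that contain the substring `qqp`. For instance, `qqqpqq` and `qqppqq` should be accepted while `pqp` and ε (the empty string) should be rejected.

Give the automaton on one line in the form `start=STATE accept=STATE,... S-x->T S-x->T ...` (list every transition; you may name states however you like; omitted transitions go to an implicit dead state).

Track how much of `qqp` has been matched so far: state S0 is no progress, S3 is the absorbing accept state reached once `qqp` has occurred. Intermediate states record partial matches; on a mismatch, fall back to the longest reusable overlap.
With 4 states:
        p   q  
>  S0   S0  S1 
   S1   S0  S2 
   S2   S3  S2 
 * S3   S3  S3 
(> = start, * = accepting)

start=S0 accept=S3 S0-p->S0 S0-q->S1 S1-p->S0 S1-q->S2 S2-p->S3 S2-q->S2 S3-p->S3 S3-q->S3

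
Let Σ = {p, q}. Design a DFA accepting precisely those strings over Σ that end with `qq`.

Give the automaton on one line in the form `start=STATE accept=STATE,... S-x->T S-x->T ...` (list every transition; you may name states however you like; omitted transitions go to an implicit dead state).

start=s0 accept=s2 s0-p->s0 s0-q->s1 s1-p->s0 s1-q->s2 s2-p->s0 s2-q->s2

Let each state record the length of the longest suffix of the input read so far that is also a prefix of `qq`. s1 means the last symbol is `q`; s2 means the last 2 symbols are `qq`. Accept only at s2, where the string currently ends in `qq`.
3 states suffice.
        p   q  
>  s0   s0  s1 
   s1   s0  s2 
 * s2   s0  s2 
(> = start, * = accepting)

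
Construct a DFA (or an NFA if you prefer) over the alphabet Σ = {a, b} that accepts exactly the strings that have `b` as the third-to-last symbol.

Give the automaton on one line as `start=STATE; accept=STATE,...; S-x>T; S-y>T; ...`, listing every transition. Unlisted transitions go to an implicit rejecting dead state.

start=s0; accept=s11,s12,s13,s14; s0-a>s1; s0-b>s2; s1-a>s3; s1-b>s4; s2-a>s5; s2-b>s6; s3-a>s7; s3-b>s8; s4-a>s9; s4-b>s10; s5-a>s11; s5-b>s12; s6-a>s13; s6-b>s14; s7-a>s7; s7-b>s8; s8-a>s9; s8-b>s10; s9-a>s11; s9-b>s12; s10-a>s13; s10-b>s14; s11-a>s7; s11-b>s8; s12-a>s9; s12-b>s10; s13-a>s11; s13-b>s12; s14-a>s13; s14-b>s14

Because acceptance depends on a position counted from the end, the machine has to buffer the most recent 3 symbols. Make each state the string of the last up-to-3 symbols read; on input `x` shift the window left and append `x`. Accept when the buffered window has length 3 and begins with `b`.
          a    b  
>  s0     s1   s2 
   s1     s3   s4 
   s2     s5   s6 
   s3     s7   s8 
   s4     s9  s10 
   s5    s11  s12 
   s6    s13  s14 
   s7     s7   s8 
   s8     s9  s10 
   s9    s11  s12 
   s10   s13  s14 
 * s11    s7   s8 
 * s12    s9  s10 
 * s13   s11  s12 
 * s14   s13  s14 
(> = start, * = accepting)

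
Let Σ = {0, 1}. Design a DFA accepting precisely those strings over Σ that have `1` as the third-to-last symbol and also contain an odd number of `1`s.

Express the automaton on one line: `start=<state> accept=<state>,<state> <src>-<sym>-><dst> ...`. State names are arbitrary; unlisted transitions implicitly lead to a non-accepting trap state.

Run two small machines in parallel and take their product. The first has 15 states tracking the last 3 symbols read; the second has 2 states tracking the count of `1`s modulo 2. A product state is a pair (one from each), accepting exactly when both do.
With 23 states:
       0  1 
>  A   B  C 
   B   D  E 
   C   F  G 
   D   H  I 
   E   J  K 
   F   L  M 
   G   N  O 
   H   H  I 
   I   J  K 
   J   L  M 
   K   N  O 
 * L   P  Q 
   M   R  S 
   N   T  U 
 * O   V  W 
   P   P  Q 
   Q   R  S 
   R   T  U 
   S   V  W 
   T   H  I 
 * U   J  K 
 * V   L  M 
   W   N  O 
(> = start, * = accepting)

start=A accept=L,O,U,V A-0->B A-1->C B-0->D B-1->E C-0->F C-1->G D-0->H D-1->I E-0->J E-1->K F-0->L F-1->M G-0->N G-1->O H-0->H H-1->I I-0->J I-1->K J-0->L J-1->M K-0->N K-1->O L-0->P L-1->Q M-0->R M-1->S N-0->T N-1->U O-0->V O-1->W P-0->P P-1->Q Q-0->R Q-1->S R-0->T R-1->U S-0->V S-1->W T-0->H T-1->I U-0->J U-1->K V-0->L V-1->M W-0->N W-1->O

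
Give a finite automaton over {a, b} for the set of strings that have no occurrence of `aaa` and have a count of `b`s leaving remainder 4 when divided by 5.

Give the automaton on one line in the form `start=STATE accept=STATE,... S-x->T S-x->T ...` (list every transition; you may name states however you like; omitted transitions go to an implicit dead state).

Run two small machines in parallel and take their product. One (4 states) tracks partial matches of the forbidden pattern `aaa`; the other (5 states) tracks the count of `b`s modulo 5. Each combined state is a pair, one component from each; accept when both components accept. After merging equivalent states the machine shrinks.
With 16 states:
          a    b  
>  q0     q1   q2 
   q1     q3   q2 
   q2     q4   q5 
   q3     q6   q2 
   q4     q7   q5 
   q5     q8   q9 
   q6     q6   q6 
   q7     q6   q5 
   q8    q10   q9 
   q9    q11  q12 
   q10    q6   q9 
   q11   q13  q12 
 * q12   q14   q0 
   q13    q6  q12 
 * q14   q15   q0 
 * q15    q6   q0 
(> = start, * = accepting)

start=q0 accept=q12,q14,q15 q0-a->q1 q0-b->q2 q1-a->q3 q1-b->q2 q2-a->q4 q2-b->q5 q3-a->q6 q3-b->q2 q4-a->q7 q4-b->q5 q5-a->q8 q5-b->q9 q6-a->q6 q6-b->q6 q7-a->q6 q7-b->q5 q8-a->q10 q8-b->q9 q9-a->q11 q9-b->q12 q10-a->q6 q10-b->q9 q11-a->q13 q11-b->q12 q12-a->q14 q12-b->q0 q13-a->q6 q13-b->q12 q14-a->q15 q14-b->q0 q15-a->q6 q15-b->q0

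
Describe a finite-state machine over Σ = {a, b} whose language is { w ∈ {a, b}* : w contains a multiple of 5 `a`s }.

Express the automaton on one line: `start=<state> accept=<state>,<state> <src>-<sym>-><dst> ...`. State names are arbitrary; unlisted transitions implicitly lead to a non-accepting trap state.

start=S0 accept=S0 S0-a->S1 S0-b->S0 S1-a->S2 S1-b->S1 S2-a->S3 S2-b->S2 S3-a->S4 S3-b->S3 S4-a->S0 S4-b->S4

Keep the running count of `a`s modulo 5: each `a` advances along the cycle S0 → S1 → S2 → S3 → S4 → S0 while other symbols loop. Accept at S0.
With 5 states:
        a   b  
>* S0   S1  S0 
   S1   S2  S1 
   S2   S3  S2 
   S3   S4  S3 
   S4   S0  S4 
(> = start, * = accepting)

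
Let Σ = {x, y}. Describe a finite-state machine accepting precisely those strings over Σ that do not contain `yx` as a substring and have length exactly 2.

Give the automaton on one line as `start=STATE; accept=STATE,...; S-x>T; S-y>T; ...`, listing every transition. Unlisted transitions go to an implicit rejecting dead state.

start=s0; accept=s3,s4; s0-x>s1; s0-y>s2; s1-x>s3; s1-y>s4; s2-x>s5; s2-y>s4; s3-x>s6; s3-y>s7; s4-x>s8; s4-y>s7; s5-x>s8; s5-y>s8; s6-x>s6; s6-y>s7; s7-x>s8; s7-y>s7; s8-x>s8; s8-y>s8

Build one automaton per condition and run them in lockstep. One (3 states) tracks partial matches of the forbidden pattern `yx`; the other (4 states) tracks the input length, saturating at 3. Each combined state is a pair, one component from each; accept when both components accept.
A 9-state machine:
        x   y  
>  s0   s1  s2 
   s1   s3  s4 
   s2   s5  s4 
 * s3   s6  s7 
 * s4   s8  s7 
   s5   s8  s8 
   s6   s6  s7 
   s7   s8  s7 
   s8   s8  s8 
(> = start, * = accepting)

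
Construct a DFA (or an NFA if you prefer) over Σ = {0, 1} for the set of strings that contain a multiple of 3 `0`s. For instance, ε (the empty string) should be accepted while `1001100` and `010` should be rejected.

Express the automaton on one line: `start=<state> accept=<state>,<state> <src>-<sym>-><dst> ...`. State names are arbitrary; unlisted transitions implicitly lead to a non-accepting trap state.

start=S0 accept=S0 S0-0->S1 S0-1->S0 S1-0->S2 S1-1->S1 S2-0->S0 S2-1->S2

The only thing that matters is how many `0`s have appeared, reduced mod 3. Use one state per residue: S0 for 0, …, S2 for 2. Reading `0` moves to the next residue; anything else stays put. S0 is accepting.
3 states suffice.
        0   1  
>* S0   S1  S0 
   S1   S2  S1 
   S2   S0  S2 
(> = start, * = accepting)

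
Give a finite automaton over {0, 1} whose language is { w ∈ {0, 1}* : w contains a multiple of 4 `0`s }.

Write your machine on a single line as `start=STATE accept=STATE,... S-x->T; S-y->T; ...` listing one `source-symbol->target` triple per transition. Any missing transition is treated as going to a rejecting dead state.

The only thing that matters is how many `0`s have appeared, reduced mod 4. Use one state per residue: S0 for 0, …, S3 for 3. Reading `0` moves to the next residue; anything else stays put. S0 is accepting.
        0   1  
>* S0   S1  S0 
   S1   S2  S1 
   S2   S3  S2 
   S3   S0  S3 
(> = start, * = accepting)

start=S0; accept=S0; S0-0->S1; S0-1->S0; S1-0->S2; S1-1->S1; S2-0->S3; S2-1->S2; S3-0->S0; S3-1->S3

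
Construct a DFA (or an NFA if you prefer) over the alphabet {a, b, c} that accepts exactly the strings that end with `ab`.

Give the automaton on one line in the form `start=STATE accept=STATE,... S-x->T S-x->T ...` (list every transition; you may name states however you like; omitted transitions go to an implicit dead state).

Remember how much of `ab` the current input suffix matches. State q0 means no match yet; q1 means the last symbol is `a`; q2 means the last 2 symbols are `ab`. Only q2 accepts. On a mismatch, fall back to the longest proper suffix that is still a prefix of `ab`.
A 3-state machine:
        a   b   c  
>  q0   q1  q0  q0 
   q1   q1  q2  q0 
 * q2   q1  q0  q0 
(> = start, * = accepting)

start=q0 accept=q2 q0-a->q1 q0-b->q0 q0-c->q0 q1-a->q1 q1-b->q2 q1-c->q0 q2-a->q1 q2-b->q0 q2-c->q0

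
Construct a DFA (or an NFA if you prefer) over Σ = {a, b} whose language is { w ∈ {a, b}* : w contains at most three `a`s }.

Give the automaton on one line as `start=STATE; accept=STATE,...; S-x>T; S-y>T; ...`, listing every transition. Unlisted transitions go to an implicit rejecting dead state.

Count `a`s, saturating at 4: states q0 through q3 mean 0 through 3 `a`s seen; q4 means more than 3. Each `a` increments (capped at q4); other symbols loop. Accept from {q0, q1, q2, q3}.
        a   b  
>* q0   q1  q0 
 * q1   q2  q1 
 * q2   q3  q2 
 * q3   q4  q3 
   q4   q4  q4 
(> = start, * = accepting)

start=q0; accept=q0,q1,q2,q3; q0-a>q1; q0-b>q0; q1-a>q2; q1-b>q1; q2-a>q3; q2-b>q2; q3-a>q4; q3-b>q3; q4-a>q4; q4-b>q4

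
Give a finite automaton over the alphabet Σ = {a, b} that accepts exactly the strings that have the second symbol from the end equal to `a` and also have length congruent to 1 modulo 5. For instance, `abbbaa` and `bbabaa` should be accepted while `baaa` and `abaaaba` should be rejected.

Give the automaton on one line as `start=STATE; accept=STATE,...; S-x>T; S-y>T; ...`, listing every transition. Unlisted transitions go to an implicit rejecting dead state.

Run two small machines in parallel and take their product. One (7 states) tracks the last 2 symbols read; the other (5 states) tracks the input length modulo 5. Each combined state is a pair, one component from each; accept when both components accept. Minimizing collapses redundant product states.
A 7-state machine:
        a   b  
>  S0   S1  S1 
   S1   S2  S2 
   S2   S3  S3 
   S3   S4  S4 
   S4   S5  S0 
   S5   S6  S6 
 * S6   S2  S2 
(> = start, * = accepting)

start=S0; accept=S6; S0-a>S1; S0-b>S1; S1-a>S2; S1-b>S2; S2-a>S3; S2-b>S3; S3-a>S4; S3-b>S4; S4-a>S5; S4-b>S0; S5-a>S6; S5-b>S6; S6-a>S2; S6-b>S2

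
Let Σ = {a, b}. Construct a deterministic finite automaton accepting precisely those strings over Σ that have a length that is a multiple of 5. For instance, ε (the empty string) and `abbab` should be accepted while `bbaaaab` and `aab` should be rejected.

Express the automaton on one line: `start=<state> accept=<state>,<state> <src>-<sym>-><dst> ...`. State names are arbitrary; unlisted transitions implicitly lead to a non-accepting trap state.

start=q0 accept=q0 q0-a->q1 q0-b->q1 q1-a->q2 q1-b->q2 q2-a->q3 q2-b->q3 q3-a->q4 q3-b->q4 q4-a->q0 q4-b->q0

Only the length mod 5 matters, so use a 5-cycle: from any state, every input symbol moves to the next state, wrapping q4 back to q0. Mark q0 accepting.
With 5 states:
        a   b  
>* q0   q1  q1 
   q1   q2  q2 
   q2   q3  q3 
   q3   q4  q4 
   q4   q0  q0 
(> = start, * = accepting)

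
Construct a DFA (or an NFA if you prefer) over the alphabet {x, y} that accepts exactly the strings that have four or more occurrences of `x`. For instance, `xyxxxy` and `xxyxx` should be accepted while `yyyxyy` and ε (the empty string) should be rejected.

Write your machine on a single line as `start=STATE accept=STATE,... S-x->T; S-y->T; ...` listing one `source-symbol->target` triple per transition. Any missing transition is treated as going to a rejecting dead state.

Count `x`s, saturating at 5: states S0 through S4 mean 0 through 4 `x`s seen; S5 means more than 4. Each `x` increments (capped at S5); other symbols loop. Accept from {S4, S5}.
6 states suffice.
        x   y  
>  S0   S1  S0 
   S1   S2  S1 
   S2   S3  S2 
   S3   S4  S3 
 * S4   S5  S4 
 * S5   S5  S5 
(> = start, * = accepting)

start=S0; accept=S4,S5; S0-x->S1; S0-y->S0; S1-x->S2; S1-y->S1; S2-x->S3; S2-y->S2; S3-x->S4; S3-y->S3; S4-x->S5; S4-y->S4; S5-x->S5; S5-y->S5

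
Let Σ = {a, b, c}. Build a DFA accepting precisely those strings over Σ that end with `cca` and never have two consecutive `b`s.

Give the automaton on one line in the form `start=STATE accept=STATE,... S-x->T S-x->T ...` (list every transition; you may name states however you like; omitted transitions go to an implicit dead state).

Run two small machines in parallel and take their product. The first has 4 states tracking how much of the suffix `cca` has currently been matched; the second has 3 states tracking partial matches of the forbidden pattern `bb`. A product state is a pair (one from each), accepting exactly when both do. Minimizing collapses redundant product states.
With 6 states:
        a   b   c  
>  q0   q0  q1  q2 
   q1   q0  q3  q2 
   q2   q0  q1  q4 
   q3   q3  q3  q3 
   q4   q5  q1  q4 
 * q5   q0  q1  q2 
(> = start, * = accepting)

start=q0 accept=q5 q0-a->q0 q0-b->q1 q0-c->q2 q1-a->q0 q1-b->q3 q1-c->q2 q2-a->q0 q2-b->q1 q2-c->q4 q3-a->q3 q3-b->q3 q3-c->q3 q4-a->q5 q4-b->q1 q4-c->q4 q5-a->q0 q5-b->q1 q5-c->q2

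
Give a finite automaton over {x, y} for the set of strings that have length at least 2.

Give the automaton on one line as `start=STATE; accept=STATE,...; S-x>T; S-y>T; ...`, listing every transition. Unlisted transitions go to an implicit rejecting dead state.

We only need to distinguish lengths 0, 1, …, 2, and '>2'. Chain s0 → s1 → s2 → s3 on every symbol, with s3 looping. Accepting states: {s2, s3}.
A 4-state machine:
        x   y  
>  s0   s1  s1 
   s1   s2  s2 
 * s2   s3  s3 
 * s3   s3  s3 
(> = start, * = accepting)

start=s0; accept=s2,s3; s0-x>s1; s0-y>s1; s1-x>s2; s1-y>s2; s2-x>s3; s2-y>s3; s3-x>s3; s3-y>s3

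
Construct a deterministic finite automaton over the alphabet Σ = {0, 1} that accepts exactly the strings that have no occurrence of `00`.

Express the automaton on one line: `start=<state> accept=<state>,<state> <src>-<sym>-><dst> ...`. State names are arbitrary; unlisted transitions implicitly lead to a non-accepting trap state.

start=S0 accept=S0,S1 S0-0->S1 S0-1->S0 S1-0->S2 S1-1->S0 S2-0->S2 S2-1->S2

This is the complement of 'contains `00`'. Use the same substring-matching states — S0 through S2 holding how much of `00` has just been matched — but flip the accepting set: everything except the trap S2 accepts.
        0   1  
>* S0   S1  S0 
 * S1   S2  S0 
   S2   S2  S2 
(> = start, * = accepting)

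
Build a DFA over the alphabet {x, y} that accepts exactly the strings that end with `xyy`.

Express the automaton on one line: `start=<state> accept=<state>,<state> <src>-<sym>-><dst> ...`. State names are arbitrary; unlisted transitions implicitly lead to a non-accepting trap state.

start=A accept=D A-x->B A-y->A B-x->B B-y->C C-x->B C-y->D D-x->B D-y->A

Remember how much of `xyy` the current input suffix matches. State A means no match yet; B means the last symbol is `x`; C means the last 2 symbols are `xy`; D means the last 3 symbols are `xyy`. Only D accepts. On a mismatch, fall back to the longest proper suffix that is still a prefix of `xyy`.
With 4 states:
       x  y 
>  A   B  A 
   B   B  C 
   C   B  D 
 * D   B  A 
(> = start, * = accepting)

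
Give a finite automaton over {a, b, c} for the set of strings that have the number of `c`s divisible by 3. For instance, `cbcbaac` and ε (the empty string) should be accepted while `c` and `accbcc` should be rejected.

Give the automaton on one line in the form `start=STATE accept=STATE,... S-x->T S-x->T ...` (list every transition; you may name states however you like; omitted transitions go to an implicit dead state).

start=q0 accept=q0 q0-a->q0 q0-b->q0 q0-c->q1 q1-a->q1 q1-b->q1 q1-c->q2 q2-a->q2 q2-b->q2 q2-c->q0

Keep the running count of `c`s modulo 3: each `c` advances along the cycle q0 → q1 → q2 → q0 while other symbols loop. Accept at q0.
3 states suffice.
        a   b   c  
>* q0   q0  q0  q1 
   q1   q1  q1  q2 
   q2   q2  q2  q0 
(> = start, * = accepting)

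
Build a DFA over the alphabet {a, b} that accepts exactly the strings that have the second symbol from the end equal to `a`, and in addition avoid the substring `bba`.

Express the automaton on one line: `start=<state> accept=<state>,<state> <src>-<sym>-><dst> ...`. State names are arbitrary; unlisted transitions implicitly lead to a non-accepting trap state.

start=q0 accept=q3,q4 q0-a->q1 q0-b->q2 q1-a->q3 q1-b->q4 q2-a->q1 q2-b->q5 q3-a->q3 q3-b->q4 q4-a->q1 q4-b->q5 q5-a->q5 q5-b->q5

Build one automaton per condition and run them in lockstep. The first has 7 states tracking the last 2 symbols read; the second has 4 states tracking partial matches of the forbidden pattern `bba`. A product state is a pair (one from each), accepting exactly when both do. After merging equivalent states the machine shrinks.
        a   b  
>  q0   q1  q2 
   q1   q3  q4 
   q2   q1  q5 
 * q3   q3  q4 
 * q4   q1  q5 
   q5   q5  q5 
(> = start, * = accepting)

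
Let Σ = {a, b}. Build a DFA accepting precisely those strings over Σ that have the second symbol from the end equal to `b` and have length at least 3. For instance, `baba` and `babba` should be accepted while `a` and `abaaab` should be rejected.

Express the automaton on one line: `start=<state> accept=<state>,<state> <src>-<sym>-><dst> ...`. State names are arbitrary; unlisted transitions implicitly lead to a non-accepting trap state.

start=S0 accept=S3,S4 S0-a->S1 S0-b->S1 S1-a->S1 S1-b->S2 S2-a->S3 S2-b->S4 S3-a->S1 S3-b->S2 S4-a->S3 S4-b->S4

Build one automaton per condition and run them in lockstep. The first has 7 states tracking the last 2 symbols read; the second has 5 states tracking the input length, saturating at 4. A product state is a pair (one from each), accepting exactly when both do. After merging equivalent states the machine shrinks.
With 5 states:
        a   b  
>  S0   S1  S1 
   S1   S1  S2 
   S2   S3  S4 
 * S3   S1  S2 
 * S4   S3  S4 
(> = start, * = accepting)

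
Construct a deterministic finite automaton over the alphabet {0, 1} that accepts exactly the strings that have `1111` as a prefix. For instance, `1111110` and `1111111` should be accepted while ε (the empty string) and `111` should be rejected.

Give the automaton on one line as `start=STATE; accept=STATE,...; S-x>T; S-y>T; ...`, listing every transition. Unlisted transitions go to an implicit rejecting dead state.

Check the first 4 symbols one by one: A through D record how many have matched `1111` so far; any wrong symbol goes to the dead state F. After all 4 match we enter the accepting sink E.
       0  1 
>  A   F  B 
   B   F  C 
   C   F  D 
   D   F  E 
 * E   E  E 
   F   F  F 
(> = start, * = accepting)

start=A; accept=E; A-0>F; A-1>B; B-0>F; B-1>C; C-0>F; C-1>D; D-0>F; D-1>E; E-0>E; E-1>E; F-0>F; F-1>F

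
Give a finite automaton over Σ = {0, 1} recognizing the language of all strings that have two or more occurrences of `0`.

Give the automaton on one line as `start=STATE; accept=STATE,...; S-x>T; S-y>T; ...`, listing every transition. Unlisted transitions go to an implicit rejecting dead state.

Count `0`s, saturating at 3: states s0 through s2 mean 0 through 2 `0`s seen; s3 means more than 2. Each `0` increments (capped at s3); other symbols loop. Accept from {s2, s3}.
        0   1  
>  s0   s1  s0 
   s1   s2  s1 
 * s2   s3  s2 
 * s3   s3  s3 
(> = start, * = accepting)

start=s0; accept=s2,s3; s0-0>s1; s0-1>s0; s1-0>s2; s1-1>s1; s2-0>s3; s2-1>s2; s3-0>s3; s3-1>s3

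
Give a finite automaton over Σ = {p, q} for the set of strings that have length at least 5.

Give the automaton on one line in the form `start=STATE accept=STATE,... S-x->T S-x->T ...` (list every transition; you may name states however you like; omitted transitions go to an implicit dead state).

Count input length up to 6: every symbol moves from A toward G, which means 'more than 5' and absorbs. Accept from {F, G}.
With 7 states:
       p  q 
>  A   B  B 
   B   C  C 
   C   D  D 
   D   E  E 
   E   F  F 
 * F   G  G 
 * G   G  G 
(> = start, * = accepting)

start=A accept=F,G A-p->B A-q->B B-p->C B-q->C C-p->D C-q->D D-p->E D-q->E E-p->F E-q->F F-p->G F-q->G G-p->G G-q->G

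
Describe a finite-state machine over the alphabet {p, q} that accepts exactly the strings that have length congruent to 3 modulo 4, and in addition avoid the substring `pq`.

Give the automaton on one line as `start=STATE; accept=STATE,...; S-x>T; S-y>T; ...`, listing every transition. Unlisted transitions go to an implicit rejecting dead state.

Handle the two conditions separately and then intersect. One (4 states) tracks the input length modulo 4; the other (3 states) tracks partial matches of the forbidden pattern `pq`. Each combined state is a pair, one component from each; accept when both components accept. Minimizing collapses redundant product states.
A 9-state machine:
       p  q 
>  A   B  C 
   B   D  E 
   C   D  F 
   D   G  E 
   E   E  E 
   F   G  H 
 * G   I  E 
 * H   I  A 
   I   B  E 
(> = start, * = accepting)

start=A; accept=G,H; A-p>B; A-q>C; B-p>D; B-q>E; C-p>D; C-q>F; D-p>G; D-q>E; E-p>E; E-q>E; F-p>G; F-q>H; G-p>I; G-q>E; H-p>I; H-q>A; I-p>B; I-q>E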